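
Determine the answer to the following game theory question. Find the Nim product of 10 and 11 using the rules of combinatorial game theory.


Nim multiplication is bilinear over XOR: (u XOR v) * w = (u*w) XOR (v*w).
So we split each operand into its bit components and XOR the pairwise Nim products.
10 = 2 + 8 (as XOR of powers of 2).
11 = 1 + 2 + 8 (as XOR of powers of 2).
Using the standard Nim-product table on single bits:
  2*2 = 3,   2*4 = 8,   2*8 = 12,
  4*4 = 6,   4*8 = 11,  8*8 = 13,
and  1*x = x (identity), k*l = l*k (commutative).
Pairwise Nim products:
  2 * 1 = 2
  2 * 2 = 3
  2 * 8 = 12
  8 * 1 = 8
  8 * 2 = 12
  8 * 8 = 13
XOR them: 2 XOR 3 XOR 12 XOR 8 XOR 12 XOR 13 = 4.
Result: 10 * 11 = 4 (in Nim).

4


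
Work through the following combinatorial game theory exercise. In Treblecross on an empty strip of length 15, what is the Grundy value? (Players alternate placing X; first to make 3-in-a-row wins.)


Treblecross: place X on empty cells; 3-in-a-row wins.
Playing within two cells of an existing X lets the opponent win at once, so sensible play treats the cells i-2..i+2 around each X as dead. The player left with no safe cell loses, so this is a normal-play take-away game on strips of safe cells.
Placing X at cell i (0-indexed) of a strip of k safe cells leaves independent strips of sizes max(0, i-2) and max(0, k-i-3). Hence G(k) = mex{ G(max(0,i-2)) XOR G(max(0,k-i-3)) : 0 <= i < k }, with G(0) = 0.
G(1): splits (0,0):0^0=0 -> mex({0}) = 1
G(2): splits (0,0):0^0=0 -> mex({0}) = 1
G(3): splits (0,0):0^0=0 -> mex({0}) = 1
G(4): splits (0,1):0^1=1 (0,0):0^0=0 -> mex({0, 1}) = 2
G(5): splits (0,2):0^1=1 (0,1):0^1=1 (0,0):0^0=0 -> mex({0, 1}) = 2
G(6) = mex({1}) = 0
G(7) = mex({0, 1, 2}) = 3
G(8) = mex({0, 1, 2}) = 3
G(9) = mex({0, 2}) = 1
G(10) = mex({0, 2, 3}) = 1
G(11) = mex({0, 3}) = 1
G(12) = mex({1, 3}) = 0
G(13) = mex({0, 1, 2, 3}) = 4
G(14) = mex({0, 1, 2}) = 3
G(15) = mex({0, 1, 2}) = 3
Therefore G(15) = 3.

3


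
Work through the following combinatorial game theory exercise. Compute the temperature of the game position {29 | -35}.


The game is {29 | -35}, a switch {a | b} with numbers a > b.
Cooling {a | b} by t gives {a - t | b + t}, which stops being hot when a - t = b + t, i.e. at t = (a - b)/2. So the temperature of a switch is (a - b)/2.
Temperature = (Left option - Right option) / 2
= (29 - (-35)) / 2
= 64 / 2
= 32

32


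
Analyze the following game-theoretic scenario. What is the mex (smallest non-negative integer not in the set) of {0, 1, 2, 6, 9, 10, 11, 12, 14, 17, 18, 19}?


Set = {0, 1, 2, 6, 9, 10, 11, 12, 14, 17, 18, 19}
0 is in the set.
1 is in the set.
2 is in the set.
3 is NOT in the set. This is the mex.
mex = 3

3


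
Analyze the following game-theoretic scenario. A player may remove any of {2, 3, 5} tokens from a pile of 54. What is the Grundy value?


The subtraction set is S = {2, 3, 5}.
G(k) = mex{ G(k - s) : s in S, s <= k }. We compute iteratively: G(0) = 0.
G(1) = mex({}) = 0
G(2) = mex({0}) = 1
G(3) = mex({0}) = 1
G(4) = mex({0, 1}) = 2
G(5) = mex({0, 1}) = 2
G(6) = mex({0, 1, 2}) = 3
G(7) = mex({1, 2}) = 0
G(8) = mex({1, 2, 3}) = 0
G(9) = mex({0, 2, 3}) = 1
G(10) = mex({0, 2}) = 1
G(11) = mex({0, 1, 3}) = 2
Observe that G(7)..G(11) = 0, 0, 1, 1, 2 repeats G(0)..G(4) = 0, 0, 1, 1, 2.
For k >= max(S) = 5, G(k) is determined by the previous 5 values G(k-5)..G(k-1); a window of 5 consecutive values has recurred shifted by 7, so by induction G(k + 7) = G(k) for all k >= 0: the sequence is periodic from the start with period 7.
One period: G(0..6) = 0, 0, 1, 1, 2, 2, 3.
54 mod 7 = 5, so G(54) = G(5) = 2.

2


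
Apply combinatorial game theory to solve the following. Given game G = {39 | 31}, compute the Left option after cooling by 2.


Original game: {39 | 31} (a switch {a | b} with a > b).
Cooling by t (for t below the temperature (a - b)/2 = 4) taxes each move by t: {a | b} cooled by t is {a - t | b + t}.
Cooling amount: t = 2
Cooled Left option: 39 - 2 = 37
Cooled Right option: 31 + 2 = 33
Cooled game: {37 | 33}
Left option = 37

37


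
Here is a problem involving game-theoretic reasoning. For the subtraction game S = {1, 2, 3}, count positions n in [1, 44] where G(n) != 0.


Subtraction set S = {1, 2, 3}, so G(n) = n mod 4.
G(n) = 0 when n is a multiple of 4.
Multiples of 4 in [1, 44]: 11
N-positions (nonzero Grundy) = 44 - 11 = 33

33


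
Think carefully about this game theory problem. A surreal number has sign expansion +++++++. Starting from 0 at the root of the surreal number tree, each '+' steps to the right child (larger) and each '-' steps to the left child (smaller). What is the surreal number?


Sign expansion: +++++++
Rule: track bounds (lo, hi), initially (-inf, +inf). On '+', the current value becomes lo and we move to the simplest number in (value, hi): value + 1 if hi = +inf, otherwise the midpoint (value + hi)/2. On '-', the current value becomes hi and we move to value - 1 if lo = -inf, otherwise the midpoint (lo + value)/2.
Start at 0.
Step 1: sign = +, move right. Bounds: (0, +inf). Value = 1
Step 2: sign = +, move right. Bounds: (1, +inf). Value = 2
Step 3: sign = +, move right. Bounds: (2, +inf). Value = 3
Step 4: sign = +, move right. Bounds: (3, +inf). Value = 4
Step 5: sign = +, move right. Bounds: (4, +inf). Value = 5
Step 6: sign = +, move right. Bounds: (5, +inf). Value = 6
Step 7: sign = +, move right. Bounds: (6, +inf). Value = 7
The surreal number with sign expansion +++++++ is 7.

7


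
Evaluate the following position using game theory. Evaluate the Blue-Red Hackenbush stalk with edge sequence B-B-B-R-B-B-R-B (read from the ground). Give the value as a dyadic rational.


Edges (from ground): B-B-B-R-B-B-R-B
By Berlekamp's sign-expansion rule, a Blue-Red Hackenbush stalk has the value of the surreal number whose sign sequence is the edge sequence with B -> + and R -> -.
Sign sequence: +++-++-+
Trace the sign expansion in the surreal number tree, starting from 0:
Edge 1: B (sign +) -> bounds (0, +inf), value = 1
Edge 2: B (sign +) -> bounds (1, +inf), value = 2
Edge 3: B (sign +) -> bounds (2, +inf), value = 3
Edge 4: R (sign -) -> bounds (2, 3), value = 5/2
Edge 5: B (sign +) -> bounds (5/2, 3), value = 11/4
Edge 6: B (sign +) -> bounds (11/4, 3), value = 23/8
Edge 7: R (sign -) -> bounds (11/4, 23/8), value = 45/16
Edge 8: B (sign +) -> bounds (45/16, 23/8), value = 91/32
Game value = 91/32

91/32


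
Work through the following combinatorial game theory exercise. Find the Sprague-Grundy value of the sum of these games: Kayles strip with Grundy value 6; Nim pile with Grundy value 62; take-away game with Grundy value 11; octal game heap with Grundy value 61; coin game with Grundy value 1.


By the Sprague-Grundy theorem, the Grundy value of a sum of games is the XOR of individual Grundy values.
Kayles strip: Grundy value = 6. Running XOR: 0 XOR 6 = 6
Nim pile: Grundy value = 62. Running XOR: 6 XOR 62 = 56
take-away game: Grundy value = 11. Running XOR: 56 XOR 11 = 51
octal game heap: Grundy value = 61. Running XOR: 51 XOR 61 = 14
coin game: Grundy value = 1. Running XOR: 14 XOR 1 = 15
The combined Grundy value is 15.

15


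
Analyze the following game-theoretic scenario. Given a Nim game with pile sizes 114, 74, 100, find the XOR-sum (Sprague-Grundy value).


We need the XOR (exclusive or) of all pile sizes.
After XOR-ing pile 1 (size 114): 0 XOR 114 = 114
After XOR-ing pile 2 (size 74): 114 XOR 74 = 56
After XOR-ing pile 3 (size 100): 56 XOR 100 = 92
The Nim-value of this position is 92.

92


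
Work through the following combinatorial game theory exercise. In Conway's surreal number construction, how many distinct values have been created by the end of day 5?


Day 0: {|} = 0 is born. Count = 1.
Day n: the number of surreal numbers born by day n is 2^(n+1) - 1.
By day 0: 2^1 - 1 = 1
By day 1: 2^2 - 1 = 3
By day 2: 2^3 - 1 = 7
By day 3: 2^4 - 1 = 15
By day 4: 2^5 - 1 = 31
By day 5: 2^6 - 1 = 63
By day 5: 63 surreal numbers.

63


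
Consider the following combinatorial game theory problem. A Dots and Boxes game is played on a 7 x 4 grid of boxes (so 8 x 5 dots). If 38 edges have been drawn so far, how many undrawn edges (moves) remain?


Grid: 7 x 4 boxes, i.e. 8 rows and 5 columns of dots.
Horizontal edges: (rows + 1) * cols = 8 * 4 = 32
Vertical edges: rows * (cols + 1) = 7 * 5 = 35
Total edges: 32 + 35 = 67
Edges drawn: 38
Remaining: 67 - 38 = 29

29


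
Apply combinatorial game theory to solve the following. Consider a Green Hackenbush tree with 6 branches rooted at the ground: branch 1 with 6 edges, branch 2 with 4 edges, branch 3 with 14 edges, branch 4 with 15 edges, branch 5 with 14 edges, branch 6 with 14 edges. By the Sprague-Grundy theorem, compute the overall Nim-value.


The tree has 6 branches from the ground vertex.
In Green Hackenbush, the Nim-value of a simple path of length k is k.
Branch 1: length 6, Nim-value = 6
Branch 2: length 4, Nim-value = 4
Branch 3: length 14, Nim-value = 14
Branch 4: length 15, Nim-value = 15
Branch 5: length 14, Nim-value = 14
Branch 6: length 14, Nim-value = 14
Total Nim-value = XOR of all branch values:
0 XOR 6 = 6
6 XOR 4 = 2
2 XOR 14 = 12
12 XOR 15 = 3
3 XOR 14 = 13
13 XOR 14 = 3
Nim-value of the tree = 3

3


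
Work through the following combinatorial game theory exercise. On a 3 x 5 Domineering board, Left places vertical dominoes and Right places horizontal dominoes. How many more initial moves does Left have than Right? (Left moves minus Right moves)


Board is 3 x 5 (rows x cols).
Left (vertical) placements: (rows-1) * cols = 2 * 5 = 10
Right (horizontal) placements: rows * (cols-1) = 3 * 4 = 12
Advantage = Left - Right = 10 - 12 = -2

-2


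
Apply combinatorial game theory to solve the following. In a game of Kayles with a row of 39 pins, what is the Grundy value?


Kayles: a move removes 1 or 2 adjacent pins from a contiguous row.
Removing pins from a row of k leaves two independent rows (a, b) with a + b = k - 1 (one pin) or a + b = k - 2 (two pins); an end removal gives a = 0.
By Sprague-Grundy, G(k) = mex{ G(a) XOR G(b) } over all these splits. G(0) = 0.
G(1): splits (0,0):0^0=0 -> mex({0}) = 1
G(2): splits (0,1):0^1=1 (0,0):0^0=0 -> mex({0, 1}) = 2
G(3): splits (0,2):0^2=2 (1,1):1^1=0 (0,1):0^1=1 -> mex({0, 1, 2}) = 3
G(4): splits (0,3):0^3=3 (1,2):1^2=3 (0,2):0^2=2 (1,1):1^1=0 -> mex({0, 2, 3}) = 1
G(5): splits (0,4):0^1=1 (1,3):1^3=2 (2,2):2^2=0 (0,3):0^3=3 (1,2):1^2=3 -> mex({0, 1, 2, 3}) = 4
G(6) = mex({0, 1, 2, 4}) = 3
G(7) = mex({0, 1, 3, 4, 5}) = 2
G(8) = mex({0, 2, 3, 5, 6}) = 1
G(9) = mex({0, 1, 2, 3, 6, 7}) = 4
G(10) = mex({0, 1, 3, 4, 5, 7}) = 2
G(11) = mex({0, 1, 2, 3, 4, 5}) = 6
G(12) = mex({0, 1, 2, 3, 5, 6, 7}) = 4
G(13) = mex({0, 2, 3, 4, 6, 7}) = 1
G(14) = mex({0, 1, 4, 5, 6, 7}) = 2
G(15) = mex({0, 1, 2, 3, 4, 5, 6}) = 7
G(16) = mex({0, 2, 3, 5, 6, 7}) = 1
G(17) = mex({0, 1, 2, 3, 5, 6, 7}) = 4
G(18) = mex({0, 1, 2, 4, 5, 6}) = 3
G(19) = mex({0, 1, 3, 4, 5, 7}) = 2
G(20) = mex({0, 2, 3, 4, 5, 6, 7}) = 1
G(21) = mex({0, 1, 2, 3, 5, 6, 7}) = 4
G(22) = mex({0, 1, 2, 3, 4, 5, 7}) = 6
G(23) = mex({0, 1, 2, 3, 4, 5, 6}) = 7
G(24) = mex({0, 1, 2, 3, 5, 6, 7}) = 4
G(25) = mex({0, 2, 3, 4, 6, 7}) = 1
G(26) = mex({0, 1, 3, 4, 5, 6, 7}) = 2
G(27) = mex({0, 1, 2, 3, 4, 5, 6, 7}) = 8
G(28) = mex({0, 1, 2, 3, 4, 6, 7, 8}) = 5
G(29) = mex({0, 1, 2, 3, 5, 6, 7, 8, 9}) = 4
G(30) = mex({0, 1, 2, 3, 4, 5, 6, 9, 10}) = 7
G(31) = mex({0, 1, 3, 4, 5, 7, 10, 11}) = 2
G(32) = mex({0, 2, 3, 4, 5, 6, 7, 9, 11}) = 1
G(33) = mex({0, 1, 2, 3, 4, 5, 6, 7, 9, 12}) = 8
G(34) = mex({0, 1, 2, 3, 4, 5, 7, 8, 11, 12}) = 6
G(35) = mex({0, 1, 2, 3, 4, 5, 6, 8, 9, 10, 11}) = 7
G(36) = mex({0, 1, 2, 3, 5, 6, 7, 9, 10}) = 4
G(37) = mex({0, 2, 3, 4, 6, 7, 9, 10, 11, 12}) = 1
G(38) = mex({0, 1, 3, 4, 5, 6, 7, 9, 10, 11, 12}) = 2
G(39) = mex({0, 1, 2, 4, 5, 6, 7, 9, 10, 12, 14}) = 3
Therefore G(39) = 3.

3


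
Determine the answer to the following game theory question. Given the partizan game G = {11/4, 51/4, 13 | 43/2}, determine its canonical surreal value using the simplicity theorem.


Left options: {11/4, 51/4, 13}, max = 13
Right options: {43/2}, min = 43/2
All options are numbers and max(Left) < min(Right), so by the simplicity theorem the value is the simplest (earliest-born) number strictly between 13 and 43/2.
Integers 14 through 21 all lie strictly between 13 and 43/2.
Among integers, the simplest (lowest birthday = smallest |n|; 0 is born on day 0, +-n on day n) is 14.
No non-integer in the interval can be simpler: if x is a non-integer in the interval, then floor(x) or ceil(x) also lies in the interval (the interval contains an integer), and both are proper prefixes of x's sign expansion, i.e. born earlier. So the game value is 14.
Game value = 14

14


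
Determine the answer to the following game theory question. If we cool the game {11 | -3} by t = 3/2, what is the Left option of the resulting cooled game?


Original game: {11 | -3} (a switch {a | b} with a > b).
Cooling by t (for t below the temperature (a - b)/2 = 7) taxes each move by t: {a | b} cooled by t is {a - t | b + t}.
Cooling amount: t = 3/2
Cooled Left option: 11 - 3/2 = 19/2
Cooled Right option: -3 + 3/2 = -3/2
Cooled game: {19/2 | -3/2}
Left option = 19/2

19/2


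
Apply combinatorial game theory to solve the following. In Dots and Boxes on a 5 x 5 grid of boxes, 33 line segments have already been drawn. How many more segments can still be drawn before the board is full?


Grid: 5 x 5 boxes, i.e. 6 rows and 6 columns of dots.
Horizontal edges: (rows + 1) * cols = 6 * 5 = 30
Vertical edges: rows * (cols + 1) = 5 * 6 = 30
Total edges: 30 + 30 = 60
Edges drawn: 33
Remaining: 60 - 33 = 27

27


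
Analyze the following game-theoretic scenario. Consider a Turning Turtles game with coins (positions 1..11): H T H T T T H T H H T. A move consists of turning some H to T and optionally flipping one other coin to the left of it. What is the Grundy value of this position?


Coins: H T H T T T H T H H T
Key fact: a single head at position k behaves exactly like a Nim heap of size k (turning it to T and optionally flipping a coin at j < k corresponds to moving the heap from k to j, or to 0), and heads combine as a disjunctive sum (two heads at the same place would cancel, matching j XOR j = 0). So the Nim-value is the XOR of the 1-indexed positions of the heads.
Face-up positions (1-indexed): [1, 3, 7, 9, 10]
XOR 0 with 1: 0 XOR 1 = 1
XOR 1 with 3: 1 XOR 3 = 2
XOR 2 with 7: 2 XOR 7 = 5
XOR 5 with 9: 5 XOR 9 = 12
XOR 12 with 10: 12 XOR 10 = 6
Nim-value = 6

6


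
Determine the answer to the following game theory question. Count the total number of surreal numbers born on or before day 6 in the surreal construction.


Day 0: {|} = 0 is born. Count = 1.
Day n: the number of surreal numbers born by day n is 2^(n+1) - 1.
By day 0: 2^1 - 1 = 1
By day 1: 2^2 - 1 = 3
By day 2: 2^3 - 1 = 7
By day 3: 2^4 - 1 = 15
By day 4: 2^5 - 1 = 31
By day 5: 2^6 - 1 = 63
By day 6: 2^7 - 1 = 127
By day 6: 127 surreal numbers.

127


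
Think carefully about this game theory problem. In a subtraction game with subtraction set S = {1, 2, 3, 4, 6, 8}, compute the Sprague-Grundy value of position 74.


The subtraction set is S = {1, 2, 3, 4, 6, 8}.
G(k) = mex{ G(k - s) : s in S, s <= k }. We compute iteratively: G(0) = 0.
G(1) = mex({0}) = 1
G(2) = mex({0, 1}) = 2
G(3) = mex({0, 1, 2}) = 3
G(4) = mex({0, 1, 2, 3}) = 4
G(5) = mex({1, 2, 3, 4}) = 0
G(6) = mex({0, 2, 3, 4}) = 1
G(7) = mex({0, 1, 3, 4}) = 2
G(8) = mex({0, 1, 2, 4}) = 3
G(9) = mex({0, 1, 2, 3}) = 4
G(10) = mex({1, 2, 3, 4}) = 0
G(11) = mex({0, 2, 3, 4}) = 1
G(12) = mex({0, 1, 3, 4}) = 2
Observe that G(5)..G(12) = 0, 1, 2, 3, 4, 0, 1, 2 repeats G(0)..G(7) = 0, 1, 2, 3, 4, 0, 1, 2.
For k >= max(S) = 8, G(k) is determined by the previous 8 values G(k-8)..G(k-1); a window of 8 consecutive values has recurred shifted by 5, so by induction G(k + 5) = G(k) for all k >= 0: the sequence is periodic from the start with period 5.
One period: G(0..4) = 0, 1, 2, 3, 4.
74 mod 5 = 4, so G(74) = G(4) = 4.

4


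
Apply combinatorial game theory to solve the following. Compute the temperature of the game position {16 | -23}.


The game is {16 | -23}, a switch {a | b} with numbers a > b.
Cooling {a | b} by t gives {a - t | b + t}, which stops being hot when a - t = b + t, i.e. at t = (a - b)/2. So the temperature of a switch is (a - b)/2.
Temperature = (Left option - Right option) / 2
= (16 - (-23)) / 2
= 39 / 2
= 39/2

39/2


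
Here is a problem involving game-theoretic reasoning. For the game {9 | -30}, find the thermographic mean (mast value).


Game = {9 | -30}, a switch {a | b} with numbers a > b.
Its thermograph has left wall a - t and right wall b + t, which meet at t = (a - b)/2, where both equal (a + b)/2. So the mast (mean value) is at (a + b)/2.
Mean = (9 + (-30))/2 = -21/2 = -21/2

-21/2


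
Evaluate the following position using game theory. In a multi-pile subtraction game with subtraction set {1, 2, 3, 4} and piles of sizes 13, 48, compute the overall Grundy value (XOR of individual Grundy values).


Subtraction set: {1, 2, 3, 4}
For this subtraction set, G(n) = n mod 5 (period = max + 1 = 5).
Pile 1 (size 13): G(13) = 13 mod 5 = 3
Pile 2 (size 48): G(48) = 48 mod 5 = 3
Total Grundy value = XOR of all: 3 XOR 3 = 0

0


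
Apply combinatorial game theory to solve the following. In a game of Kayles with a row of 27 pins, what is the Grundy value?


Kayles: a move removes 1 or 2 adjacent pins from a contiguous row.
Removing pins from a row of k leaves two independent rows (a, b) with a + b = k - 1 (one pin) or a + b = k - 2 (two pins); an end removal gives a = 0.
By Sprague-Grundy, G(k) = mex{ G(a) XOR G(b) } over all these splits. G(0) = 0.
G(1): splits (0,0):0^0=0 -> mex({0}) = 1
G(2): splits (0,1):0^1=1 (0,0):0^0=0 -> mex({0, 1}) = 2
G(3): splits (0,2):0^2=2 (1,1):1^1=0 (0,1):0^1=1 -> mex({0, 1, 2}) = 3
G(4): splits (0,3):0^3=3 (1,2):1^2=3 (0,2):0^2=2 (1,1):1^1=0 -> mex({0, 2, 3}) = 1
G(5): splits (0,4):0^1=1 (1,3):1^3=2 (2,2):2^2=0 (0,3):0^3=3 (1,2):1^2=3 -> mex({0, 1, 2, 3}) = 4
G(6) = mex({0, 1, 2, 4}) = 3
G(7) = mex({0, 1, 3, 4, 5}) = 2
G(8) = mex({0, 2, 3, 5, 6}) = 1
G(9) = mex({0, 1, 2, 3, 6, 7}) = 4
G(10) = mex({0, 1, 3, 4, 5, 7}) = 2
G(11) = mex({0, 1, 2, 3, 4, 5}) = 6
G(12) = mex({0, 1, 2, 3, 5, 6, 7}) = 4
G(13) = mex({0, 2, 3, 4, 6, 7}) = 1
G(14) = mex({0, 1, 4, 5, 6, 7}) = 2
G(15) = mex({0, 1, 2, 3, 4, 5, 6}) = 7
G(16) = mex({0, 2, 3, 5, 6, 7}) = 1
G(17) = mex({0, 1, 2, 3, 5, 6, 7}) = 4
G(18) = mex({0, 1, 2, 4, 5, 6}) = 3
G(19) = mex({0, 1, 3, 4, 5, 7}) = 2
G(20) = mex({0, 2, 3, 4, 5, 6, 7}) = 1
G(21) = mex({0, 1, 2, 3, 5, 6, 7}) = 4
G(22) = mex({0, 1, 2, 3, 4, 5, 7}) = 6
G(23) = mex({0, 1, 2, 3, 4, 5, 6}) = 7
G(24) = mex({0, 1, 2, 3, 5, 6, 7}) = 4
G(25) = mex({0, 2, 3, 4, 6, 7}) = 1
G(26) = mex({0, 1, 3, 4, 5, 6, 7}) = 2
G(27) = mex({0, 1, 2, 3, 4, 5, 6, 7}) = 8
Therefore G(27) = 8.

8


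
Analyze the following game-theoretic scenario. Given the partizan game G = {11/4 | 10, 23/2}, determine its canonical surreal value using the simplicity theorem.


Left options: {11/4}, max = 11/4
Right options: {10, 23/2}, min = 10
All options are numbers and max(Left) < min(Right), so by the simplicity theorem the value is the simplest (earliest-born) number strictly between 11/4 and 10.
Integers 3 through 9 all lie strictly between 11/4 and 10.
Among integers, the simplest (lowest birthday = smallest |n|; 0 is born on day 0, +-n on day n) is 3.
No non-integer in the interval can be simpler: if x is a non-integer in the interval, then floor(x) or ceil(x) also lies in the interval (the interval contains an integer), and both are proper prefixes of x's sign expansion, i.e. born earlier. So the game value is 3.
Game value = 3

3


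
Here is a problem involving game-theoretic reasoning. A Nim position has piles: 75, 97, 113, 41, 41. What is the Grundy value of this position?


We need the XOR (exclusive or) of all pile sizes.
After XOR-ing pile 1 (size 75): 0 XOR 75 = 75
After XOR-ing pile 2 (size 97): 75 XOR 97 = 42
After XOR-ing pile 3 (size 113): 42 XOR 113 = 91
After XOR-ing pile 4 (size 41): 91 XOR 41 = 114
After XOR-ing pile 5 (size 41): 114 XOR 41 = 91
The Nim-value of this position is 91.

91


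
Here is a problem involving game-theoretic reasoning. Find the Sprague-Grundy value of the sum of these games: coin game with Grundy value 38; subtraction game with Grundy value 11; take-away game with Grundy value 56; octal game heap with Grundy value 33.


By the Sprague-Grundy theorem, the Grundy value of a sum of games is the XOR of individual Grundy values.
coin game: Grundy value = 38. Running XOR: 0 XOR 38 = 38
subtraction game: Grundy value = 11. Running XOR: 38 XOR 11 = 45
take-away game: Grundy value = 56. Running XOR: 45 XOR 56 = 21
octal game heap: Grundy value = 33. Running XOR: 21 XOR 33 = 52
The combined Grundy value is 52.

52


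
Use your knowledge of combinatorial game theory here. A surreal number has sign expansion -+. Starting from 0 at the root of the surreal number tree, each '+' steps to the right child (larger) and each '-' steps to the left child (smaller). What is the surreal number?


Sign expansion: -+
Rule: track bounds (lo, hi), initially (-inf, +inf). On '+', the current value becomes lo and we move to the simplest number in (value, hi): value + 1 if hi = +inf, otherwise the midpoint (value + hi)/2. On '-', the current value becomes hi and we move to value - 1 if lo = -inf, otherwise the midpoint (lo + value)/2.
Start at 0.
Step 1: sign = -, move left. Bounds: (-inf, 0). Value = -1
Step 2: sign = +, move right. Bounds: (-1, 0). Value = -1/2
The surreal number with sign expansion -+ is -1/2.

-1/2


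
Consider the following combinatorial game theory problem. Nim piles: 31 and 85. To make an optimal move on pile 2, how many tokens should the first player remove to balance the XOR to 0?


Piles: 31 and 85
Current XOR: 31 XOR 85 = 74 (non-zero, so this is an N-position).
To make the XOR zero, we need to find a move that balances the piles.
For pile 2 (size 85): target = 85 XOR 74 = 31
We reduce pile 2 from 85 to 31.
Tokens removed: 85 - 31 = 54
Verification: 31 XOR 31 = 0

54


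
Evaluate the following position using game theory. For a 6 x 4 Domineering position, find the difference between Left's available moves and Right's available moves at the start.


Board is 6 x 4 (rows x cols).
Left (vertical) placements: (rows-1) * cols = 5 * 4 = 20
Right (horizontal) placements: rows * (cols-1) = 6 * 3 = 18
Advantage = Left - Right = 20 - 18 = 2

2


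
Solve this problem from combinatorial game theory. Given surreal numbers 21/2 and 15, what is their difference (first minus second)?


x = 21/2, y = 15
Converting to common denominator: 2
x = 21/2, y = 30/2
x - y = 21/2 - 15 = -9/2

-9/2


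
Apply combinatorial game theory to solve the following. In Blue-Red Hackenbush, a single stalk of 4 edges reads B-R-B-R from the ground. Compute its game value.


Edges (from ground): B-R-B-R
By Berlekamp's sign-expansion rule, a Blue-Red Hackenbush stalk has the value of the surreal number whose sign sequence is the edge sequence with B -> + and R -> -.
Sign sequence: +-+-
Trace the sign expansion in the surreal number tree, starting from 0:
Edge 1: B (sign +) -> bounds (0, +inf), value = 1
Edge 2: R (sign -) -> bounds (0, 1), value = 1/2
Edge 3: B (sign +) -> bounds (1/2, 1), value = 3/4
Edge 4: R (sign -) -> bounds (1/2, 3/4), value = 5/8
Game value = 5/8

5/8


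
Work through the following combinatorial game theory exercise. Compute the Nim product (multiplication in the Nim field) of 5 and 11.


Nim multiplication is bilinear over XOR: (u XOR v) * w = (u*w) XOR (v*w).
So we split each operand into its bit components and XOR the pairwise Nim products.
5 = 1 + 4 (as XOR of powers of 2).
11 = 1 + 2 + 8 (as XOR of powers of 2).
Using the standard Nim-product table on single bits:
  2*2 = 3,   2*4 = 8,   2*8 = 12,
  4*4 = 6,   4*8 = 11,  8*8 = 13,
and  1*x = x (identity), k*l = l*k (commutative).
Pairwise Nim products:
  1 * 1 = 1
  1 * 2 = 2
  1 * 8 = 8
  4 * 1 = 4
  4 * 2 = 8
  4 * 8 = 11
XOR them: 1 XOR 2 XOR 8 XOR 4 XOR 8 XOR 11 = 12.
Result: 5 * 11 = 12 (in Nim).

12


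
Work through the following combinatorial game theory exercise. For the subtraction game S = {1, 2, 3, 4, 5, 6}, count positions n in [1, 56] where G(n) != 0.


Subtraction set S = {1, 2, 3, 4, 5, 6}, so G(n) = n mod 7.
G(n) = 0 when n is a multiple of 7.
Multiples of 7 in [1, 56]: 8
N-positions (nonzero Grundy) = 56 - 8 = 48

48


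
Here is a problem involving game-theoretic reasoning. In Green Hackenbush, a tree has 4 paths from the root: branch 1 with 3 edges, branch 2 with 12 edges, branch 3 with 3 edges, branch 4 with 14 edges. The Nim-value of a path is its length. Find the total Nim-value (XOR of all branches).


The tree has 4 branches from the ground vertex.
In Green Hackenbush, the Nim-value of a simple path of length k is k.
Branch 1: length 3, Nim-value = 3
Branch 2: length 12, Nim-value = 12
Branch 3: length 3, Nim-value = 3
Branch 4: length 14, Nim-value = 14
Total Nim-value = XOR of all branch values:
0 XOR 3 = 3
3 XOR 12 = 15
15 XOR 3 = 12
12 XOR 14 = 2
Nim-value of the tree = 2

2


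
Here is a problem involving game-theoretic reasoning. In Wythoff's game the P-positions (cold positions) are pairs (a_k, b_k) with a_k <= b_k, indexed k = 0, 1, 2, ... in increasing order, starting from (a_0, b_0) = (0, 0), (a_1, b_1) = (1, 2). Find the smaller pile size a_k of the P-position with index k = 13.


By Wythoff's theorem, a_k = floor(k * phi) and b_k = floor(k * phi^2) = a_k + k, where phi = (1 + sqrt(5))/2 is the golden ratio.
phi = (1 + sqrt(5))/2 = 1.618034
k = 13
k * phi = 13 * 1.618034 = 21.034442
a_13 = floor(k * phi) = 21

21


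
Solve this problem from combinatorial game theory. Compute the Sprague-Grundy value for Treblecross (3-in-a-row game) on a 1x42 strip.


Treblecross: place X on empty cells; 3-in-a-row wins.
Playing within two cells of an existing X lets the opponent win at once, so sensible play treats the cells i-2..i+2 around each X as dead. The player left with no safe cell loses, so this is a normal-play take-away game on strips of safe cells.
Placing X at cell i (0-indexed) of a strip of k safe cells leaves independent strips of sizes max(0, i-2) and max(0, k-i-3). Hence G(k) = mex{ G(max(0,i-2)) XOR G(max(0,k-i-3)) : 0 <= i < k }, with G(0) = 0.
G(1): splits (0,0):0^0=0 -> mex({0}) = 1
G(2): splits (0,0):0^0=0 -> mex({0}) = 1
G(3): splits (0,0):0^0=0 -> mex({0}) = 1
G(4): splits (0,1):0^1=1 (0,0):0^0=0 -> mex({0, 1}) = 2
G(5): splits (0,2):0^1=1 (0,1):0^1=1 (0,0):0^0=0 -> mex({0, 1}) = 2
G(6) = mex({1}) = 0
G(7) = mex({0, 1, 2}) = 3
G(8) = mex({0, 1, 2}) = 3
G(9) = mex({0, 2}) = 1
G(10) = mex({0, 2, 3}) = 1
G(11) = mex({0, 3}) = 1
G(12) = mex({1, 3}) = 0
G(13) = mex({0, 1, 2, 3}) = 4
G(14) = mex({0, 1, 2}) = 3
G(15) = mex({0, 1, 2}) = 3
G(16) = mex({0, 1, 2, 4}) = 3
G(17) = mex({0, 1, 3, 4}) = 2
G(18) = mex({0, 1, 3, 4}) = 2
G(19) = mex({0, 1, 3, 5}) = 2
G(20) = mex({0, 1, 2, 3, 5}) = 4
G(21) = mex({0, 1, 2, 3, 5}) = 4
G(22) = mex({1, 2, 6}) = 0
G(23) = mex({0, 1, 2, 3, 4, 6}) = 5
G(24) = mex({0, 1, 2, 3, 4}) = 5
G(25) = mex({0, 1, 3, 4, 7}) = 2
G(26) = mex({0, 1, 3, 4, 5, 7}) = 2
G(27) = mex({0, 1, 3, 5}) = 2
G(28) = mex({0, 1, 2, 5}) = 3
G(29) = mex({0, 1, 2, 4, 5, 6}) = 3
G(30) = mex({1, 2, 4, 6}) = 0
G(31) = mex({0, 1, 2, 3, 4, 6}) = 5
G(32) = mex({1, 2, 3, 4, 7}) = 0
G(33) = mex({0, 3, 7}) = 1
G(34) = mex({0, 2, 3, 5, 7}) = 1
G(35) = mex({0, 2, 3, 5, 6}) = 1
G(36) = mex({0, 1, 2, 5, 6}) = 3
G(37) = mex({0, 1, 2, 4, 5, 6}) = 3
G(38) = mex({0, 1, 2, 4}) = 3
G(39) = mex({0, 1, 2, 3, 4, 7}) = 5
G(40) = mex({0, 1, 2, 3, 4, 5, 7}) = 6
G(41) = mex({0, 1, 2, 3, 5, 7}) = 4
G(42) = mex({0, 1, 2, 3, 5, 6, 7}) = 4
Therefore G(42) = 4.

4


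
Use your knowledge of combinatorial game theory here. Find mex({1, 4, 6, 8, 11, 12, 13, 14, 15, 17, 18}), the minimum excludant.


Set = {1, 4, 6, 8, 11, 12, 13, 14, 15, 17, 18}
0 is NOT in the set. This is the mex.
mex = 0

0


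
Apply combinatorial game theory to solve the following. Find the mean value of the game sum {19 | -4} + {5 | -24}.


G1 = {19 | -4}, G2 = {5 | -24}
Each is a switch {a | b} with numbers a > b; its mean value is (a + b)/2, and mean value is additive over game sums: m(G1 + G2) = m(G1) + m(G2).
Mean of G1 = (19 + (-4))/2 = 15/2 = 15/2
Mean of G2 = (5 + (-24))/2 = -19/2 = -19/2
Mean of G1 + G2 = 15/2 + -19/2 = -2

-2


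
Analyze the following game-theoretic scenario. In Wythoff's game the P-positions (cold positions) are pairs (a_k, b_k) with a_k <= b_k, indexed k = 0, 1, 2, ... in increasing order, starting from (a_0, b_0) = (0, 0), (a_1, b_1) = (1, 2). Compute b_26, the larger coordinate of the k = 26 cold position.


By Wythoff's theorem, a_k = floor(k * phi) and b_k = floor(k * phi^2) = a_k + k, where phi = (1 + sqrt(5))/2 is the golden ratio.
phi = (1 + sqrt(5))/2 = 1.618034
phi^2 = phi + 1 = 2.618034
k = 26
k * phi^2 = 26 * 2.618034 = 68.068884
b_26 = floor(k * phi^2) = 68 (check: a_26 + k = 42 + 26 = 68)

68


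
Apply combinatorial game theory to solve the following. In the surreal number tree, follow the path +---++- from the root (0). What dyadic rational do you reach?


Sign expansion: +---++-
Rule: track bounds (lo, hi), initially (-inf, +inf). On '+', the current value becomes lo and we move to the simplest number in (value, hi): value + 1 if hi = +inf, otherwise the midpoint (value + hi)/2. On '-', the current value becomes hi and we move to value - 1 if lo = -inf, otherwise the midpoint (lo + value)/2.
Start at 0.
Step 1: sign = +, move right. Bounds: (0, +inf). Value = 1
Step 2: sign = -, move left. Bounds: (0, 1). Value = 1/2
Step 3: sign = -, move left. Bounds: (0, 1/2). Value = 1/4
Step 4: sign = -, move left. Bounds: (0, 1/4). Value = 1/8
Step 5: sign = +, move right. Bounds: (1/8, 1/4). Value = 3/16
Step 6: sign = +, move right. Bounds: (3/16, 1/4). Value = 7/32
Step 7: sign = -, move left. Bounds: (3/16, 7/32). Value = 13/64
The surreal number with sign expansion +---++- is 13/64.

13/64


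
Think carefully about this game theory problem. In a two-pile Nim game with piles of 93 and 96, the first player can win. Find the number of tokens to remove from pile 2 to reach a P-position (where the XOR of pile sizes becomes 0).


Piles: 93 and 96
Current XOR: 93 XOR 96 = 61 (non-zero, so this is an N-position).
To make the XOR zero, we need to find a move that balances the piles.
For pile 2 (size 96): target = 96 XOR 61 = 93
We reduce pile 2 from 96 to 93.
Tokens removed: 96 - 93 = 3
Verification: 93 XOR 93 = 0

3


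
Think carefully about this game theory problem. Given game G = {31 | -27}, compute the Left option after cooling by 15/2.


Original game: {31 | -27} (a switch {a | b} with a > b).
Cooling by t (for t below the temperature (a - b)/2 = 29) taxes each move by t: {a | b} cooled by t is {a - t | b + t}.
Cooling amount: t = 15/2
Cooled Left option: 31 - 15/2 = 47/2
Cooled Right option: -27 + 15/2 = -39/2
Cooled game: {47/2 | -39/2}
Left option = 47/2

47/2


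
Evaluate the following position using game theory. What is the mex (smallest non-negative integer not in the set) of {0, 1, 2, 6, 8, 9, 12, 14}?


Set = {0, 1, 2, 6, 8, 9, 12, 14}
0 is in the set.
1 is in the set.
2 is in the set.
3 is NOT in the set. This is the mex.
mex = 3

3


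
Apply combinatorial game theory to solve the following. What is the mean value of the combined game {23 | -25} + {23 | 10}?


G1 = {23 | -25}, G2 = {23 | 10}
Each is a switch {a | b} with numbers a > b; its mean value is (a + b)/2, and mean value is additive over game sums: m(G1 + G2) = m(G1) + m(G2).
Mean of G1 = (23 + (-25))/2 = -2/2 = -1
Mean of G2 = (23 + (10))/2 = 33/2 = 33/2
Mean of G1 + G2 = -1 + 33/2 = 31/2

31/2


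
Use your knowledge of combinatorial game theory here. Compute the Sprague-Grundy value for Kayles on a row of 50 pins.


Kayles: a move removes 1 or 2 adjacent pins from a contiguous row.
Removing pins from a row of k leaves two independent rows (a, b) with a + b = k - 1 (one pin) or a + b = k - 2 (two pins); an end removal gives a = 0.
By Sprague-Grundy, G(k) = mex{ G(a) XOR G(b) } over all these splits. G(0) = 0.
G(1): splits (0,0):0^0=0 -> mex({0}) = 1
G(2): splits (0,1):0^1=1 (0,0):0^0=0 -> mex({0, 1}) = 2
G(3): splits (0,2):0^2=2 (1,1):1^1=0 (0,1):0^1=1 -> mex({0, 1, 2}) = 3
G(4): splits (0,3):0^3=3 (1,2):1^2=3 (0,2):0^2=2 (1,1):1^1=0 -> mex({0, 2, 3}) = 1
G(5): splits (0,4):0^1=1 (1,3):1^3=2 (2,2):2^2=0 (0,3):0^3=3 (1,2):1^2=3 -> mex({0, 1, 2, 3}) = 4
G(6) = mex({0, 1, 2, 4}) = 3
G(7) = mex({0, 1, 3, 4, 5}) = 2
G(8) = mex({0, 2, 3, 5, 6}) = 1
G(9) = mex({0, 1, 2, 3, 6, 7}) = 4
G(10) = mex({0, 1, 3, 4, 5, 7}) = 2
G(11) = mex({0, 1, 2, 3, 4, 5}) = 6
G(12) = mex({0, 1, 2, 3, 5, 6, 7}) = 4
G(13) = mex({0, 2, 3, 4, 6, 7}) = 1
G(14) = mex({0, 1, 4, 5, 6, 7}) = 2
G(15) = mex({0, 1, 2, 3, 4, 5, 6}) = 7
G(16) = mex({0, 2, 3, 5, 6, 7}) = 1
G(17) = mex({0, 1, 2, 3, 5, 6, 7}) = 4
G(18) = mex({0, 1, 2, 4, 5, 6}) = 3
G(19) = mex({0, 1, 3, 4, 5, 7}) = 2
G(20) = mex({0, 2, 3, 4, 5, 6, 7}) = 1
G(21) = mex({0, 1, 2, 3, 5, 6, 7}) = 4
G(22) = mex({0, 1, 2, 3, 4, 5, 7}) = 6
G(23) = mex({0, 1, 2, 3, 4, 5, 6}) = 7
G(24) = mex({0, 1, 2, 3, 5, 6, 7}) = 4
G(25) = mex({0, 2, 3, 4, 6, 7}) = 1
G(26) = mex({0, 1, 3, 4, 5, 6, 7}) = 2
G(27) = mex({0, 1, 2, 3, 4, 5, 6, 7}) = 8
G(28) = mex({0, 1, 2, 3, 4, 6, 7, 8}) = 5
G(29) = mex({0, 1, 2, 3, 5, 6, 7, 8, 9}) = 4
G(30) = mex({0, 1, 2, 3, 4, 5, 6, 9, 10}) = 7
G(31) = mex({0, 1, 3, 4, 5, 7, 10, 11}) = 2
G(32) = mex({0, 2, 3, 4, 5, 6, 7, 9, 11}) = 1
G(33) = mex({0, 1, 2, 3, 4, 5, 6, 7, 9, 12}) = 8
G(34) = mex({0, 1, 2, 3, 4, 5, 7, 8, 11, 12}) = 6
G(35) = mex({0, 1, 2, 3, 4, 5, 6, 8, 9, 10, 11}) = 7
G(36) = mex({0, 1, 2, 3, 5, 6, 7, 9, 10}) = 4
G(37) = mex({0, 2, 3, 4, 6, 7, 9, 10, 11, 12}) = 1
G(38) = mex({0, 1, 3, 4, 5, 6, 7, 9, 10, 11, 12}) = 2
G(39) = mex({0, 1, 2, 4, 5, 6, 7, 9, 10, 12, 14}) = 3
G(40) = mex({0, 2, 3, 4, 6, 7, 11, 12, 14}) = 1
G(41) = mex({0, 1, 2, 3, 5, 6, 7, 9, 10, 11, 12}) = 4
G(42) = mex({0, 1, 2, 3, 4, 5, 6, 9, 10}) = 7
G(43) = mex({0, 1, 3, 4, 5, 7, 9, 10, 12, 15}) = 2
G(44) = mex({0, 2, 3, 4, 5, 6, 7, 9, 10, 12, 15}) = 1
G(45) = mex({0, 1, 2, 3, 4, 5, 6, 7, 9, 10, 12, 14}) = 8
G(46) = mex({0, 1, 3, 4, 5, 7, 8, 11, 12, 14}) = 2
G(47) = mex({0, 1, 2, 3, 4, 5, 6, 8, 9, 10, 11, 12}) = 7
G(48) = mex({0, 1, 2, 3, 5, 6, 7, 9, 10}) = 4
G(49) = mex({0, 2, 3, 4, 6, 7, 9, 10, 11, 12, 15}) = 1
G(50) = mex({0, 1, 4, 5, 6, 7, 9, 11, 12, 14, 15}) = 2
Therefore G(50) = 2.

2


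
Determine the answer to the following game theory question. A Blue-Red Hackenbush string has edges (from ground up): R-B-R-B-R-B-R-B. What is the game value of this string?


Edges (from ground): R-B-R-B-R-B-R-B
By Berlekamp's sign-expansion rule, a Blue-Red Hackenbush stalk has the value of the surreal number whose sign sequence is the edge sequence with B -> + and R -> -.
Sign sequence: -+-+-+-+
Trace the sign expansion in the surreal number tree, starting from 0:
Edge 1: R (sign -) -> bounds (-inf, 0), value = -1
Edge 2: B (sign +) -> bounds (-1, 0), value = -1/2
Edge 3: R (sign -) -> bounds (-1, -1/2), value = -3/4
Edge 4: B (sign +) -> bounds (-3/4, -1/2), value = -5/8
Edge 5: R (sign -) -> bounds (-3/4, -5/8), value = -11/16
Edge 6: B (sign +) -> bounds (-11/16, -5/8), value = -21/32
Edge 7: R (sign -) -> bounds (-11/16, -21/32), value = -43/64
Edge 8: B (sign +) -> bounds (-43/64, -21/32), value = -85/128
Game value = -85/128

-85/128


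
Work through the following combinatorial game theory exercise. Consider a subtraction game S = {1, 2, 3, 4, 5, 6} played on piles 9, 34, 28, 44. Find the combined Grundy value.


Subtraction set: {1, 2, 3, 4, 5, 6}
For this subtraction set, G(n) = n mod 7 (period = max + 1 = 7).
Pile 1 (size 9): G(9) = 9 mod 7 = 2
Pile 2 (size 34): G(34) = 34 mod 7 = 6
Pile 3 (size 28): G(28) = 28 mod 7 = 0
Pile 4 (size 44): G(44) = 44 mod 7 = 2
Total Grundy value = XOR of all: 2 XOR 6 XOR 0 XOR 2 = 6

6


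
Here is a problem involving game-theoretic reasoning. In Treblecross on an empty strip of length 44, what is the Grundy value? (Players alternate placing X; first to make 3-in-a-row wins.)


Treblecross: place X on empty cells; 3-in-a-row wins.
Playing within two cells of an existing X lets the opponent win at once, so sensible play treats the cells i-2..i+2 around each X as dead. The player left with no safe cell loses, so this is a normal-play take-away game on strips of safe cells.
Placing X at cell i (0-indexed) of a strip of k safe cells leaves independent strips of sizes max(0, i-2) and max(0, k-i-3). Hence G(k) = mex{ G(max(0,i-2)) XOR G(max(0,k-i-3)) : 0 <= i < k }, with G(0) = 0.
G(1): splits (0,0):0^0=0 -> mex({0}) = 1
G(2): splits (0,0):0^0=0 -> mex({0}) = 1
G(3): splits (0,0):0^0=0 -> mex({0}) = 1
G(4): splits (0,1):0^1=1 (0,0):0^0=0 -> mex({0, 1}) = 2
G(5): splits (0,2):0^1=1 (0,1):0^1=1 (0,0):0^0=0 -> mex({0, 1}) = 2
G(6) = mex({1}) = 0
G(7) = mex({0, 1, 2}) = 3
G(8) = mex({0, 1, 2}) = 3
G(9) = mex({0, 2}) = 1
G(10) = mex({0, 2, 3}) = 1
G(11) = mex({0, 3}) = 1
G(12) = mex({1, 3}) = 0
G(13) = mex({0, 1, 2, 3}) = 4
G(14) = mex({0, 1, 2}) = 3
G(15) = mex({0, 1, 2}) = 3
G(16) = mex({0, 1, 2, 4}) = 3
G(17) = mex({0, 1, 3, 4}) = 2
G(18) = mex({0, 1, 3, 4}) = 2
G(19) = mex({0, 1, 3, 5}) = 2
G(20) = mex({0, 1, 2, 3, 5}) = 4
G(21) = mex({0, 1, 2, 3, 5}) = 4
G(22) = mex({1, 2, 6}) = 0
G(23) = mex({0, 1, 2, 3, 4, 6}) = 5
G(24) = mex({0, 1, 2, 3, 4}) = 5
G(25) = mex({0, 1, 3, 4, 7}) = 2
G(26) = mex({0, 1, 3, 4, 5, 7}) = 2
G(27) = mex({0, 1, 3, 5}) = 2
G(28) = mex({0, 1, 2, 5}) = 3
G(29) = mex({0, 1, 2, 4, 5, 6}) = 3
G(30) = mex({1, 2, 4, 6}) = 0
G(31) = mex({0, 1, 2, 3, 4, 6}) = 5
G(32) = mex({1, 2, 3, 4, 7}) = 0
G(33) = mex({0, 3, 7}) = 1
G(34) = mex({0, 2, 3, 5, 7}) = 1
G(35) = mex({0, 2, 3, 5, 6}) = 1
G(36) = mex({0, 1, 2, 5, 6}) = 3
G(37) = mex({0, 1, 2, 4, 5, 6}) = 3
G(38) = mex({0, 1, 2, 4}) = 3
G(39) = mex({0, 1, 2, 3, 4, 7}) = 5
G(40) = mex({0, 1, 2, 3, 4, 5, 7}) = 6
G(41) = mex({0, 1, 2, 3, 5, 7}) = 4
G(42) = mex({0, 1, 2, 3, 5, 6, 7}) = 4
G(43) = mex({0, 2, 3, 5, 6}) = 1
G(44) = mex({1, 2, 3, 4, 5, 6}) = 0
Therefore G(44) = 0.

0


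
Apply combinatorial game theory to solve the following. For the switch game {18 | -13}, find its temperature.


The game is {18 | -13}, a switch {a | b} with numbers a > b.
Cooling {a | b} by t gives {a - t | b + t}, which stops being hot when a - t = b + t, i.e. at t = (a - b)/2. So the temperature of a switch is (a - b)/2.
Temperature = (Left option - Right option) / 2
= (18 - (-13)) / 2
= 31 / 2
= 31/2

31/2


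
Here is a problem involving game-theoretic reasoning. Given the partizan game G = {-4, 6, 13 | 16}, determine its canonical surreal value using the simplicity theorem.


Left options: {-4, 6, 13}, max = 13
Right options: {16}, min = 16
All options are numbers and max(Left) < min(Right), so by the simplicity theorem the value is the simplest (earliest-born) number strictly between 13 and 16.
Integers 14 through 15 all lie strictly between 13 and 16.
Among integers, the simplest (lowest birthday = smallest |n|; 0 is born on day 0, +-n on day n) is 14.
No non-integer in the interval can be simpler: if x is a non-integer in the interval, then floor(x) or ceil(x) also lies in the interval (the interval contains an integer), and both are proper prefixes of x's sign expansion, i.e. born earlier. So the game value is 14.
Game value = 14

14


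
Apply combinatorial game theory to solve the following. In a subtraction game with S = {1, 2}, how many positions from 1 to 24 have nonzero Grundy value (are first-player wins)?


Subtraction set S = {1, 2}, so G(n) = n mod 3.
G(n) = 0 when n is a multiple of 3.
Multiples of 3 in [1, 24]: 8
N-positions (nonzero Grundy) = 24 - 8 = 16

16


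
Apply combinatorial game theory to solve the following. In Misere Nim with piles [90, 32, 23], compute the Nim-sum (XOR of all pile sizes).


We need the XOR (exclusive or) of all pile sizes.
After XOR-ing pile 1 (size 90): 0 XOR 90 = 90
After XOR-ing pile 2 (size 32): 90 XOR 32 = 122
After XOR-ing pile 3 (size 23): 122 XOR 23 = 109
The Nim-value of this position is 109.

109


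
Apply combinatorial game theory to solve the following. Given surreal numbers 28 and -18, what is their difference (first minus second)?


x = 28, y = -18
x - y = 28 - -18 = 46

46
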